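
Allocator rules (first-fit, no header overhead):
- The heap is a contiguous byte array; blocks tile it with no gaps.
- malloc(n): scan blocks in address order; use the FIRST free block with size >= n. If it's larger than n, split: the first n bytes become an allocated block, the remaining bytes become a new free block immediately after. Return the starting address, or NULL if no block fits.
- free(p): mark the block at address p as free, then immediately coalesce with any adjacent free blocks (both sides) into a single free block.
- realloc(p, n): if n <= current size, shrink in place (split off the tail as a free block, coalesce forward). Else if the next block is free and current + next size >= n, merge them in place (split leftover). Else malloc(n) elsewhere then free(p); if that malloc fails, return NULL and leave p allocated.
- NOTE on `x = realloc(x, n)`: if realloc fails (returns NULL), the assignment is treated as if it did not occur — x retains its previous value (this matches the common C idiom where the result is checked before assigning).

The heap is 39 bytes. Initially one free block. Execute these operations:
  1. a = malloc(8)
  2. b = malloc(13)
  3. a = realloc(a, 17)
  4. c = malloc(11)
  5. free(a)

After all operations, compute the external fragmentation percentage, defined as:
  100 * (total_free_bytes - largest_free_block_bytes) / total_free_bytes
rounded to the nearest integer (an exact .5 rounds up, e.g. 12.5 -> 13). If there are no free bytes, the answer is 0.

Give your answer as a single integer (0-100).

Answer: 31

Derivation:
Op 1: a = malloc(8) -> a = 0; heap: [0-7 ALLOC][8-38 FREE]
Op 2: b = malloc(13) -> b = 8; heap: [0-7 ALLOC][8-20 ALLOC][21-38 FREE]
Op 3: a = realloc(a, 17) -> a = 21; heap: [0-7 FREE][8-20 ALLOC][21-37 ALLOC][38-38 FREE]
Op 4: c = malloc(11) -> c = NULL; heap: [0-7 FREE][8-20 ALLOC][21-37 ALLOC][38-38 FREE]
Op 5: free(a) -> (freed a); heap: [0-7 FREE][8-20 ALLOC][21-38 FREE]
Free blocks: [8 18] total_free=26 largest=18 -> 100*(26-18)/26 = 800/26 ≈ 30.769 -> rounds to 31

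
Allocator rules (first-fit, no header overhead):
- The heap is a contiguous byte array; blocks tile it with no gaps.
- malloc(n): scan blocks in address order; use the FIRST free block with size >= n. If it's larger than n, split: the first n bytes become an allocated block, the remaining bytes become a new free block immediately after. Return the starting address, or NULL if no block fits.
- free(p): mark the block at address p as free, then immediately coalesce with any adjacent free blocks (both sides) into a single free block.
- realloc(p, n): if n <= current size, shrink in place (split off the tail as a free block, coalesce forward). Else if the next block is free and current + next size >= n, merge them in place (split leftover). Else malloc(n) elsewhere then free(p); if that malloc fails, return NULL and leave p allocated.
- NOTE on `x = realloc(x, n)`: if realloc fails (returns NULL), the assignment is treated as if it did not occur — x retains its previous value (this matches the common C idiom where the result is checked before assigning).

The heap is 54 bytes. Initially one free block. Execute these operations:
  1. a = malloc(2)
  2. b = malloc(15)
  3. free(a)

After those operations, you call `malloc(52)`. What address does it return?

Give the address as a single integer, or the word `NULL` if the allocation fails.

Answer: NULL

Derivation:
Op 1: a = malloc(2) -> a = 0; heap: [0-1 ALLOC][2-53 FREE]
Op 2: b = malloc(15) -> b = 2; heap: [0-1 ALLOC][2-16 ALLOC][17-53 FREE]
Op 3: free(a) -> (freed a); heap: [0-1 FREE][2-16 ALLOC][17-53 FREE]
malloc(52): first-fit scan over [0-1 FREE][2-16 ALLOC][17-53 FREE] -> NULL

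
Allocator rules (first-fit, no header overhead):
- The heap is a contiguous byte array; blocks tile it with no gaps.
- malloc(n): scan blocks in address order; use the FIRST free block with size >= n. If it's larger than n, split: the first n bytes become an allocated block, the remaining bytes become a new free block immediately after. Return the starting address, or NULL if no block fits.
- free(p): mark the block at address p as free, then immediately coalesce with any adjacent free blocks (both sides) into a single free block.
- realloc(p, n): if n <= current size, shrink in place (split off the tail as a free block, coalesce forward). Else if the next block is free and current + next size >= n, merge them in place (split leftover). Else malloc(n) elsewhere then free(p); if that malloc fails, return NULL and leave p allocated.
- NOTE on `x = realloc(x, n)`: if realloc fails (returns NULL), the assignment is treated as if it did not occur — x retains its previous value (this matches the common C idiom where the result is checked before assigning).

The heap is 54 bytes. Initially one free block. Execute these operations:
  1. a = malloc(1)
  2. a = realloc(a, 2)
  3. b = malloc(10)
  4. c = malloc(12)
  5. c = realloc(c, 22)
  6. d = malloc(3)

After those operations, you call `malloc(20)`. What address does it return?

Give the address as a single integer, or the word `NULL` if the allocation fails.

Op 1: a = malloc(1) -> a = 0; heap: [0-0 ALLOC][1-53 FREE]
Op 2: a = realloc(a, 2) -> a = 0; heap: [0-1 ALLOC][2-53 FREE]
Op 3: b = malloc(10) -> b = 2; heap: [0-1 ALLOC][2-11 ALLOC][12-53 FREE]
Op 4: c = malloc(12) -> c = 12; heap: [0-1 ALLOC][2-11 ALLOC][12-23 ALLOC][24-53 FREE]
Op 5: c = realloc(c, 22) -> c = 12; heap: [0-1 ALLOC][2-11 ALLOC][12-33 ALLOC][34-53 FREE]
Op 6: d = malloc(3) -> d = 34; heap: [0-1 ALLOC][2-11 ALLOC][12-33 ALLOC][34-36 ALLOC][37-53 FREE]
malloc(20): first-fit scan over [0-1 ALLOC][2-11 ALLOC][12-33 ALLOC][34-36 ALLOC][37-53 FREE] -> NULL

Answer: NULL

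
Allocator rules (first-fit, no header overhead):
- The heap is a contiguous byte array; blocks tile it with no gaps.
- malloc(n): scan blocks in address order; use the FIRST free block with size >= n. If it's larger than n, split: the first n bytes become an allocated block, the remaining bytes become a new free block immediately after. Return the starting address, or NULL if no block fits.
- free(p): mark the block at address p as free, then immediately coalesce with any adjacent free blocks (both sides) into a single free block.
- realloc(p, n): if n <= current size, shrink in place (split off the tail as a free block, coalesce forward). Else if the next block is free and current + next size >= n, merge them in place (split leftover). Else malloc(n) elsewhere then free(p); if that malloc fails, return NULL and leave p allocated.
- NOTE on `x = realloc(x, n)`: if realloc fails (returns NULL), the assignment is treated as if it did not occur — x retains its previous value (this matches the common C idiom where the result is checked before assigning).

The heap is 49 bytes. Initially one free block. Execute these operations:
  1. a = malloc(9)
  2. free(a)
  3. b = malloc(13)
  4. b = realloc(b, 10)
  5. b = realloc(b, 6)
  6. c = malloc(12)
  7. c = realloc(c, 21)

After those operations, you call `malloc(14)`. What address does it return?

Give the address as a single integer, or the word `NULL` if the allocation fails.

Op 1: a = malloc(9) -> a = 0; heap: [0-8 ALLOC][9-48 FREE]
Op 2: free(a) -> (freed a); heap: [0-48 FREE]
Op 3: b = malloc(13) -> b = 0; heap: [0-12 ALLOC][13-48 FREE]
Op 4: b = realloc(b, 10) -> b = 0; heap: [0-9 ALLOC][10-48 FREE]
Op 5: b = realloc(b, 6) -> b = 0; heap: [0-5 ALLOC][6-48 FREE]
Op 6: c = malloc(12) -> c = 6; heap: [0-5 ALLOC][6-17 ALLOC][18-48 FREE]
Op 7: c = realloc(c, 21) -> c = 6; heap: [0-5 ALLOC][6-26 ALLOC][27-48 FREE]
malloc(14): first-fit scan over [0-5 ALLOC][6-26 ALLOC][27-48 FREE] -> 27

Answer: 27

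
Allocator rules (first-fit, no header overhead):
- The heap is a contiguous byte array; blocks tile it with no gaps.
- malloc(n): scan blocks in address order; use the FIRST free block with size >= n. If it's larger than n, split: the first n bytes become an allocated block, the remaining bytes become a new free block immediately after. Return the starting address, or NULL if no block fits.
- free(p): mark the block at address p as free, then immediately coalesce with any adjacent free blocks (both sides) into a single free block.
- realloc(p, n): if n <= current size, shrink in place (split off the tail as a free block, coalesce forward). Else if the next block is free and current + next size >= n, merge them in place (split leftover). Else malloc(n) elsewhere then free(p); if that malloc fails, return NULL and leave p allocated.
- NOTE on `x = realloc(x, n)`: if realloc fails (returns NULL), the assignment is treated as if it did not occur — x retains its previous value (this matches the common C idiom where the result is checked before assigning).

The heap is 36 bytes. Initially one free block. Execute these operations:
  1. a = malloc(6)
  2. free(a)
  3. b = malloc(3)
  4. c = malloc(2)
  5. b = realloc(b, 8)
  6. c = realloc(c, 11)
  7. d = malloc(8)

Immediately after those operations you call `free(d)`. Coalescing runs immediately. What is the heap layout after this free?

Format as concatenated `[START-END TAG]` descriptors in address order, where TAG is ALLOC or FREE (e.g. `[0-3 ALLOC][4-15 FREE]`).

Op 1: a = malloc(6) -> a = 0; heap: [0-5 ALLOC][6-35 FREE]
Op 2: free(a) -> (freed a); heap: [0-35 FREE]
Op 3: b = malloc(3) -> b = 0; heap: [0-2 ALLOC][3-35 FREE]
Op 4: c = malloc(2) -> c = 3; heap: [0-2 ALLOC][3-4 ALLOC][5-35 FREE]
Op 5: b = realloc(b, 8) -> b = 5; heap: [0-2 FREE][3-4 ALLOC][5-12 ALLOC][13-35 FREE]
Op 6: c = realloc(c, 11) -> c = 13; heap: [0-4 FREE][5-12 ALLOC][13-23 ALLOC][24-35 FREE]
Op 7: d = malloc(8) -> d = 24; heap: [0-4 FREE][5-12 ALLOC][13-23 ALLOC][24-31 ALLOC][32-35 FREE]
free(d): d = 24 -> block [24-31 ALLOC]; mark free, coalesce with adjacent free neighbors -> [0-4 FREE][5-12 ALLOC][13-23 ALLOC][24-35 FREE]

Answer: [0-4 FREE][5-12 ALLOC][13-23 ALLOC][24-35 FREE]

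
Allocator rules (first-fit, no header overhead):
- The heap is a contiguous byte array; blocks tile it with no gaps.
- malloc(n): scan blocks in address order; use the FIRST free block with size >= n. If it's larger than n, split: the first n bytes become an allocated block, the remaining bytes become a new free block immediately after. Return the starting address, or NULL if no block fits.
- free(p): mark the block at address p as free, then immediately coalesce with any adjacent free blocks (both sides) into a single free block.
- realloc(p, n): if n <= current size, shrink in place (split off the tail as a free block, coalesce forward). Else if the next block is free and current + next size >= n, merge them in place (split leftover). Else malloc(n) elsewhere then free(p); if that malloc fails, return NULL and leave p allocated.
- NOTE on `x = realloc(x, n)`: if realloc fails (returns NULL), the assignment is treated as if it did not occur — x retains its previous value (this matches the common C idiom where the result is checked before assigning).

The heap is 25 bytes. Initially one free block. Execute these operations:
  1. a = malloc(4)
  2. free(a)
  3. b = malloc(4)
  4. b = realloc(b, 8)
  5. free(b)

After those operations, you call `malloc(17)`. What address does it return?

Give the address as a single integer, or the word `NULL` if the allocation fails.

Answer: 0

Derivation:
Op 1: a = malloc(4) -> a = 0; heap: [0-3 ALLOC][4-24 FREE]
Op 2: free(a) -> (freed a); heap: [0-24 FREE]
Op 3: b = malloc(4) -> b = 0; heap: [0-3 ALLOC][4-24 FREE]
Op 4: b = realloc(b, 8) -> b = 0; heap: [0-7 ALLOC][8-24 FREE]
Op 5: free(b) -> (freed b); heap: [0-24 FREE]
malloc(17): first-fit scan over [0-24 FREE] -> 0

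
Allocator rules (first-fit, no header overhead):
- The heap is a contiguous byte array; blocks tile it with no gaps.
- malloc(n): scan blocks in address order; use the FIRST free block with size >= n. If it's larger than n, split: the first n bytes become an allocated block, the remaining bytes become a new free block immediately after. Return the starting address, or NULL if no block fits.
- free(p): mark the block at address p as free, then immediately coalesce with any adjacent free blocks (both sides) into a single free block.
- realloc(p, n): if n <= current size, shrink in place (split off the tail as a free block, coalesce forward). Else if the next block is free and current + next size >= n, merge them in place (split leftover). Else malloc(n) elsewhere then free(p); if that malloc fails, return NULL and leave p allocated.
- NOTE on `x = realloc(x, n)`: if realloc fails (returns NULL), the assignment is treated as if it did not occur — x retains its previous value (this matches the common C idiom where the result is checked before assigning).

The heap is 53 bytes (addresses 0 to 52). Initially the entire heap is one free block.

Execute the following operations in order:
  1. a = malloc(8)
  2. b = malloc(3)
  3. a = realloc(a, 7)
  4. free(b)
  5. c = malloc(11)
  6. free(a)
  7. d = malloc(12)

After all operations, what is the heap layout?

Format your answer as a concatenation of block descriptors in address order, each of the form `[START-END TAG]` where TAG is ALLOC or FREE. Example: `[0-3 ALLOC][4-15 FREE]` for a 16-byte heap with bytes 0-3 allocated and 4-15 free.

Answer: [0-6 FREE][7-17 ALLOC][18-29 ALLOC][30-52 FREE]

Derivation:
Op 1: a = malloc(8) -> a = 0; heap: [0-7 ALLOC][8-52 FREE]
Op 2: b = malloc(3) -> b = 8; heap: [0-7 ALLOC][8-10 ALLOC][11-52 FREE]
Op 3: a = realloc(a, 7) -> a = 0; heap: [0-6 ALLOC][7-7 FREE][8-10 ALLOC][11-52 FREE]
Op 4: free(b) -> (freed b); heap: [0-6 ALLOC][7-52 FREE]
Op 5: c = malloc(11) -> c = 7; heap: [0-6 ALLOC][7-17 ALLOC][18-52 FREE]
Op 6: free(a) -> (freed a); heap: [0-6 FREE][7-17 ALLOC][18-52 FREE]
Op 7: d = malloc(12) -> d = 18; heap: [0-6 FREE][7-17 ALLOC][18-29 ALLOC][30-52 FREE]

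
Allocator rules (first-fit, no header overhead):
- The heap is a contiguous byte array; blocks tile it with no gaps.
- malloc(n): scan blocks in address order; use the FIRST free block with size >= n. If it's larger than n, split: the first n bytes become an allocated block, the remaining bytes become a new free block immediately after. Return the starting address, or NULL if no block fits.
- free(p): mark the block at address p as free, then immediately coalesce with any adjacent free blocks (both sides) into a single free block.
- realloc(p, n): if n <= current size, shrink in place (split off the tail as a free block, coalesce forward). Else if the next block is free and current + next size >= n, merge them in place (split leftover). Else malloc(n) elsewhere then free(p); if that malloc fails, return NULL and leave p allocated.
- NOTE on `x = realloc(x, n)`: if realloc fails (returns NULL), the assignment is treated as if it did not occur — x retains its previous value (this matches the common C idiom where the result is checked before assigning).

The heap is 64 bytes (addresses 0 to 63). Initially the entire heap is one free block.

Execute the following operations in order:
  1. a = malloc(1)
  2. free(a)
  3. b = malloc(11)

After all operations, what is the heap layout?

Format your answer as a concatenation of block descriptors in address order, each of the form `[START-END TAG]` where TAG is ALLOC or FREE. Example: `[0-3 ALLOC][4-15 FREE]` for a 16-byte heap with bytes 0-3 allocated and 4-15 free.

Answer: [0-10 ALLOC][11-63 FREE]

Derivation:
Op 1: a = malloc(1) -> a = 0; heap: [0-0 ALLOC][1-63 FREE]
Op 2: free(a) -> (freed a); heap: [0-63 FREE]
Op 3: b = malloc(11) -> b = 0; heap: [0-10 ALLOC][11-63 FREE]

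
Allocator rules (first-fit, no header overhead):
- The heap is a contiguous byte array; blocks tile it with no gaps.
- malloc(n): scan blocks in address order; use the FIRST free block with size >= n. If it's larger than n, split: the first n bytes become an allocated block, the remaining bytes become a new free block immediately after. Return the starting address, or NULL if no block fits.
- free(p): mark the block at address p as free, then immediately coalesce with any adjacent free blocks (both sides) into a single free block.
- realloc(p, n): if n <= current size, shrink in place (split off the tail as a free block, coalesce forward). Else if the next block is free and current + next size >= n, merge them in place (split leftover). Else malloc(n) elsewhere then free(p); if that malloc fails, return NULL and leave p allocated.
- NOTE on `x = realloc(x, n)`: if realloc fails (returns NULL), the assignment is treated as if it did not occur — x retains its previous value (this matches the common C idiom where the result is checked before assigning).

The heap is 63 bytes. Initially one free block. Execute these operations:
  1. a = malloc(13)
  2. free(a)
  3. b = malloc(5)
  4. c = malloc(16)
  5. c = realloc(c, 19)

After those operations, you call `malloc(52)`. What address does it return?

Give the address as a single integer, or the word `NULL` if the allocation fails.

Op 1: a = malloc(13) -> a = 0; heap: [0-12 ALLOC][13-62 FREE]
Op 2: free(a) -> (freed a); heap: [0-62 FREE]
Op 3: b = malloc(5) -> b = 0; heap: [0-4 ALLOC][5-62 FREE]
Op 4: c = malloc(16) -> c = 5; heap: [0-4 ALLOC][5-20 ALLOC][21-62 FREE]
Op 5: c = realloc(c, 19) -> c = 5; heap: [0-4 ALLOC][5-23 ALLOC][24-62 FREE]
malloc(52): first-fit scan over [0-4 ALLOC][5-23 ALLOC][24-62 FREE] -> NULL

Answer: NULL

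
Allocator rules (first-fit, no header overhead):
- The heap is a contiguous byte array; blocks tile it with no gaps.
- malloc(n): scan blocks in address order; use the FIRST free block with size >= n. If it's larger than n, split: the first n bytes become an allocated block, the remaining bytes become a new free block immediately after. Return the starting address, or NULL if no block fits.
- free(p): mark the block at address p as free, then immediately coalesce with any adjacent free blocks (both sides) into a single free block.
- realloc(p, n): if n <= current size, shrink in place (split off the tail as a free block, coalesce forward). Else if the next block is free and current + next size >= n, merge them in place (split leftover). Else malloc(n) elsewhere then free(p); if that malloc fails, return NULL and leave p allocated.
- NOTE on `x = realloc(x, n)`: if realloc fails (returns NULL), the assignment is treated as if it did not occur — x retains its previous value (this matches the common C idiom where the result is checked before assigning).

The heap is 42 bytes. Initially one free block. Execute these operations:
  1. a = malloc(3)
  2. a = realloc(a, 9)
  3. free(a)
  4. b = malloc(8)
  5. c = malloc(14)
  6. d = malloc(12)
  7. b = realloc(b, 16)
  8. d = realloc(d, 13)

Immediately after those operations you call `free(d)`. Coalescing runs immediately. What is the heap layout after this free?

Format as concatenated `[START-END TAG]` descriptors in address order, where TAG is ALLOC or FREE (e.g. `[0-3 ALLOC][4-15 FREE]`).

Answer: [0-7 ALLOC][8-21 ALLOC][22-41 FREE]

Derivation:
Op 1: a = malloc(3) -> a = 0; heap: [0-2 ALLOC][3-41 FREE]
Op 2: a = realloc(a, 9) -> a = 0; heap: [0-8 ALLOC][9-41 FREE]
Op 3: free(a) -> (freed a); heap: [0-41 FREE]
Op 4: b = malloc(8) -> b = 0; heap: [0-7 ALLOC][8-41 FREE]
Op 5: c = malloc(14) -> c = 8; heap: [0-7 ALLOC][8-21 ALLOC][22-41 FREE]
Op 6: d = malloc(12) -> d = 22; heap: [0-7 ALLOC][8-21 ALLOC][22-33 ALLOC][34-41 FREE]
Op 7: b = realloc(b, 16) -> NULL (b unchanged); heap: [0-7 ALLOC][8-21 ALLOC][22-33 ALLOC][34-41 FREE]
Op 8: d = realloc(d, 13) -> d = 22; heap: [0-7 ALLOC][8-21 ALLOC][22-34 ALLOC][35-41 FREE]
free(d): d = 22 -> block [22-34 ALLOC]; mark free, coalesce with adjacent free neighbors -> [0-7 ALLOC][8-21 ALLOC][22-41 FREE]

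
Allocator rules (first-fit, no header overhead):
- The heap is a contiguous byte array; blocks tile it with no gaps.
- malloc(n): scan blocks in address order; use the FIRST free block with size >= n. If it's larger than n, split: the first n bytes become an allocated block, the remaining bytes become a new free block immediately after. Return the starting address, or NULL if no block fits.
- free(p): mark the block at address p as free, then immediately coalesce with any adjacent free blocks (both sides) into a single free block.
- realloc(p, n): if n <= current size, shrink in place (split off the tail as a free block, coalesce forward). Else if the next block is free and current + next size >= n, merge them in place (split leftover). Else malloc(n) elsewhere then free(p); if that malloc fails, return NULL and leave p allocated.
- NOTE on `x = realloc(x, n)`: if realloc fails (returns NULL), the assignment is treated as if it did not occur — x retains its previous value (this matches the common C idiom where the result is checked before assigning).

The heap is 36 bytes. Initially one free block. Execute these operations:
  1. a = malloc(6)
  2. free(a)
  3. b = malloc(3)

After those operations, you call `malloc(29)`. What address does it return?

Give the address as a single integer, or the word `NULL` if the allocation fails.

Answer: 3

Derivation:
Op 1: a = malloc(6) -> a = 0; heap: [0-5 ALLOC][6-35 FREE]
Op 2: free(a) -> (freed a); heap: [0-35 FREE]
Op 3: b = malloc(3) -> b = 0; heap: [0-2 ALLOC][3-35 FREE]
malloc(29): first-fit scan over [0-2 ALLOC][3-35 FREE] -> 3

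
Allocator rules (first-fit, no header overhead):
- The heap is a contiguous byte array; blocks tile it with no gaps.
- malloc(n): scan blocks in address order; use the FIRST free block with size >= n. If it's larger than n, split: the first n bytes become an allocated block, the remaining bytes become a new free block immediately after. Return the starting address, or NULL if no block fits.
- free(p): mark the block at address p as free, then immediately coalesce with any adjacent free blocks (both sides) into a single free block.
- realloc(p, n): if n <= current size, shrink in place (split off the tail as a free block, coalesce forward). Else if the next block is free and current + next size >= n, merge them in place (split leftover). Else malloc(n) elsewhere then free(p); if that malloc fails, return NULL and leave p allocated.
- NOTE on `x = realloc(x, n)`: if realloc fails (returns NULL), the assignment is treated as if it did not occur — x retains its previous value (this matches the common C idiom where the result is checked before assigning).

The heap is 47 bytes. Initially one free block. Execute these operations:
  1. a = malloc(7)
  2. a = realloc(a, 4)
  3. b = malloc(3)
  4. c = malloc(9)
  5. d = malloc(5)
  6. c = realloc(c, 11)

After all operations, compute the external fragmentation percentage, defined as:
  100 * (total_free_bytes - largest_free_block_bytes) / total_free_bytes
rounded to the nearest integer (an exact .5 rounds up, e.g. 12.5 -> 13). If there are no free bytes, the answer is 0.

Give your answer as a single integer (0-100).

Op 1: a = malloc(7) -> a = 0; heap: [0-6 ALLOC][7-46 FREE]
Op 2: a = realloc(a, 4) -> a = 0; heap: [0-3 ALLOC][4-46 FREE]
Op 3: b = malloc(3) -> b = 4; heap: [0-3 ALLOC][4-6 ALLOC][7-46 FREE]
Op 4: c = malloc(9) -> c = 7; heap: [0-3 ALLOC][4-6 ALLOC][7-15 ALLOC][16-46 FREE]
Op 5: d = malloc(5) -> d = 16; heap: [0-3 ALLOC][4-6 ALLOC][7-15 ALLOC][16-20 ALLOC][21-46 FREE]
Op 6: c = realloc(c, 11) -> c = 21; heap: [0-3 ALLOC][4-6 ALLOC][7-15 FREE][16-20 ALLOC][21-31 ALLOC][32-46 FREE]
Free blocks: [9 15] total_free=24 largest=15 -> 100*(24-15)/24 = 900/24 = 37.5 -> rounds to 38

Answer: 38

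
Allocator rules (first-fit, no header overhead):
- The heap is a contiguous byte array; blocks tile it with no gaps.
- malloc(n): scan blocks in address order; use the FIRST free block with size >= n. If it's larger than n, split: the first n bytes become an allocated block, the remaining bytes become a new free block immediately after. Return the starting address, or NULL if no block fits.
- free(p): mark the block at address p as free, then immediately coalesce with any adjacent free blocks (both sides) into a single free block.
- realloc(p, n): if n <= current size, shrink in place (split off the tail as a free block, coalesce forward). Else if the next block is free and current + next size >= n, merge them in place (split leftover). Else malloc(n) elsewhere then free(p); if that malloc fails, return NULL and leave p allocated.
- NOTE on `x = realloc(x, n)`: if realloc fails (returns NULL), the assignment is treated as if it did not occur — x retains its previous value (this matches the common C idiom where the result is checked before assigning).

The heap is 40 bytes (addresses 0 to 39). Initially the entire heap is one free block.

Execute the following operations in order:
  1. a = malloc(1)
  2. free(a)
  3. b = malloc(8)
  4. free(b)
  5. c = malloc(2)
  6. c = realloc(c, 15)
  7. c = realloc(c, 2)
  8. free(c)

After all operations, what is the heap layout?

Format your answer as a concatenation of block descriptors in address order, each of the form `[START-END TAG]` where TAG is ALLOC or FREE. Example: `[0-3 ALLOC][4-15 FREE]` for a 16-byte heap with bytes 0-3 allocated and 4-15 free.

Answer: [0-39 FREE]

Derivation:
Op 1: a = malloc(1) -> a = 0; heap: [0-0 ALLOC][1-39 FREE]
Op 2: free(a) -> (freed a); heap: [0-39 FREE]
Op 3: b = malloc(8) -> b = 0; heap: [0-7 ALLOC][8-39 FREE]
Op 4: free(b) -> (freed b); heap: [0-39 FREE]
Op 5: c = malloc(2) -> c = 0; heap: [0-1 ALLOC][2-39 FREE]
Op 6: c = realloc(c, 15) -> c = 0; heap: [0-14 ALLOC][15-39 FREE]
Op 7: c = realloc(c, 2) -> c = 0; heap: [0-1 ALLOC][2-39 FREE]
Op 8: free(c) -> (freed c); heap: [0-39 FREE]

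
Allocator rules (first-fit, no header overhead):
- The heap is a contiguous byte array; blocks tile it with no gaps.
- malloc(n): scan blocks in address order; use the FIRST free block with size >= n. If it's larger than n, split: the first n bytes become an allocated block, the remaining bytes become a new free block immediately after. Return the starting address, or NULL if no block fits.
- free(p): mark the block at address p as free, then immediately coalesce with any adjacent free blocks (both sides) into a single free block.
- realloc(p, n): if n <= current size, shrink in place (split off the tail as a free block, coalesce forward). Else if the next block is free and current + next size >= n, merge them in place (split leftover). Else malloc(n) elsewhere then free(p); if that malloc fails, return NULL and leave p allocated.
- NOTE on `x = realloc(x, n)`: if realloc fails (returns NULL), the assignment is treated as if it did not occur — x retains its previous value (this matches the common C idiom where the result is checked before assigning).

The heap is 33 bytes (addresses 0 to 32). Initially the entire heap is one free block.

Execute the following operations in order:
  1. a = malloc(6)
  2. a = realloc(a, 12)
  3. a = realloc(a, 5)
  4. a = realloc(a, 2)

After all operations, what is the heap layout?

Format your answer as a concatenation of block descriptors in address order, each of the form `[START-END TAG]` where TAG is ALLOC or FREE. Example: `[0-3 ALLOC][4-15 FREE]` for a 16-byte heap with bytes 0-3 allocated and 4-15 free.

Answer: [0-1 ALLOC][2-32 FREE]

Derivation:
Op 1: a = malloc(6) -> a = 0; heap: [0-5 ALLOC][6-32 FREE]
Op 2: a = realloc(a, 12) -> a = 0; heap: [0-11 ALLOC][12-32 FREE]
Op 3: a = realloc(a, 5) -> a = 0; heap: [0-4 ALLOC][5-32 FREE]
Op 4: a = realloc(a, 2) -> a = 0; heap: [0-1 ALLOC][2-32 FREE]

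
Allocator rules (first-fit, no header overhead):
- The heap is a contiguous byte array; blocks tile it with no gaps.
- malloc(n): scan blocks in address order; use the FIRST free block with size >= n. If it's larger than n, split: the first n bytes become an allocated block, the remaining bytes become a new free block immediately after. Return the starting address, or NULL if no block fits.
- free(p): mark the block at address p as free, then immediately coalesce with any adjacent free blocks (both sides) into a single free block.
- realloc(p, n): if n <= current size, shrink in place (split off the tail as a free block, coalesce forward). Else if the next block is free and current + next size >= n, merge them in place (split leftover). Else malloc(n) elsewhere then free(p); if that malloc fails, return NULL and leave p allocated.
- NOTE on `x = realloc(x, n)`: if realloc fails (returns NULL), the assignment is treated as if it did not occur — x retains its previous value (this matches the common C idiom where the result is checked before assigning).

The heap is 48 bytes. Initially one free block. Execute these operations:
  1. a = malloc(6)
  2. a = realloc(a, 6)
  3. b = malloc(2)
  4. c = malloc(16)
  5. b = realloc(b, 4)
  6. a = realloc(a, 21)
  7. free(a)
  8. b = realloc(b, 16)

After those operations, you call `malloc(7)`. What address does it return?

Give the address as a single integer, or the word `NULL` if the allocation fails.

Answer: 0

Derivation:
Op 1: a = malloc(6) -> a = 0; heap: [0-5 ALLOC][6-47 FREE]
Op 2: a = realloc(a, 6) -> a = 0; heap: [0-5 ALLOC][6-47 FREE]
Op 3: b = malloc(2) -> b = 6; heap: [0-5 ALLOC][6-7 ALLOC][8-47 FREE]
Op 4: c = malloc(16) -> c = 8; heap: [0-5 ALLOC][6-7 ALLOC][8-23 ALLOC][24-47 FREE]
Op 5: b = realloc(b, 4) -> b = 24; heap: [0-5 ALLOC][6-7 FREE][8-23 ALLOC][24-27 ALLOC][28-47 FREE]
Op 6: a = realloc(a, 21) -> NULL (a unchanged); heap: [0-5 ALLOC][6-7 FREE][8-23 ALLOC][24-27 ALLOC][28-47 FREE]
Op 7: free(a) -> (freed a); heap: [0-7 FREE][8-23 ALLOC][24-27 ALLOC][28-47 FREE]
Op 8: b = realloc(b, 16) -> b = 24; heap: [0-7 FREE][8-23 ALLOC][24-39 ALLOC][40-47 FREE]
malloc(7): first-fit scan over [0-7 FREE][8-23 ALLOC][24-39 ALLOC][40-47 FREE] -> 0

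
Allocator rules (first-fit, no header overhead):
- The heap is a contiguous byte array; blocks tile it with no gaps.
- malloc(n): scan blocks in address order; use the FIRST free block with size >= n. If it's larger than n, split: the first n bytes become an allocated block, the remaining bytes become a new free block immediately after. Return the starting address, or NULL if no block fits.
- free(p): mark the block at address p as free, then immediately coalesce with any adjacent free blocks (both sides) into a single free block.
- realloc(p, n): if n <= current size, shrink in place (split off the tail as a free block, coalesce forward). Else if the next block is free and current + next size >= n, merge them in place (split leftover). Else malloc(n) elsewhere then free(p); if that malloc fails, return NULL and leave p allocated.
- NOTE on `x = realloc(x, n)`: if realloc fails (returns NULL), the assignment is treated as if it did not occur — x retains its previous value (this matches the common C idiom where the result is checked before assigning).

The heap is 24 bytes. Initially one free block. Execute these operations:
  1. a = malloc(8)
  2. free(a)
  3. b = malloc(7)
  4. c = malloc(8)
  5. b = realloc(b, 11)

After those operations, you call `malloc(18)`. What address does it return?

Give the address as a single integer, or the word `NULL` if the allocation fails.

Answer: NULL

Derivation:
Op 1: a = malloc(8) -> a = 0; heap: [0-7 ALLOC][8-23 FREE]
Op 2: free(a) -> (freed a); heap: [0-23 FREE]
Op 3: b = malloc(7) -> b = 0; heap: [0-6 ALLOC][7-23 FREE]
Op 4: c = malloc(8) -> c = 7; heap: [0-6 ALLOC][7-14 ALLOC][15-23 FREE]
Op 5: b = realloc(b, 11) -> NULL (b unchanged); heap: [0-6 ALLOC][7-14 ALLOC][15-23 FREE]
malloc(18): first-fit scan over [0-6 ALLOC][7-14 ALLOC][15-23 FREE] -> NULL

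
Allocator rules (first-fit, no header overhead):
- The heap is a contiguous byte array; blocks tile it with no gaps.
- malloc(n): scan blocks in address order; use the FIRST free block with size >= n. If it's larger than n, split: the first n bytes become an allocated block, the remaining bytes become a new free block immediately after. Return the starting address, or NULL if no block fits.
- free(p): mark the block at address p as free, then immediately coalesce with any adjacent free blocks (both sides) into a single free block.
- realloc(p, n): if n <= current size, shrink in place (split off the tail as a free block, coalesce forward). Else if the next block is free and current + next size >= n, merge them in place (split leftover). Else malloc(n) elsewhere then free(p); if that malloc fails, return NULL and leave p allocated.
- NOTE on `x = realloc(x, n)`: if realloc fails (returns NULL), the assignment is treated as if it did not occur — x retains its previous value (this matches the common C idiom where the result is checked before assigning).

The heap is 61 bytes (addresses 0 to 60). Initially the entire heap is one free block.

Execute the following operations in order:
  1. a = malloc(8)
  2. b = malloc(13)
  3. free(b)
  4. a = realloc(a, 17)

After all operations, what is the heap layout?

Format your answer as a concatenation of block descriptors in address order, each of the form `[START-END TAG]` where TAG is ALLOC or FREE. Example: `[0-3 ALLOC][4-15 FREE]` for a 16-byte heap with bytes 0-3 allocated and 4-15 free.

Op 1: a = malloc(8) -> a = 0; heap: [0-7 ALLOC][8-60 FREE]
Op 2: b = malloc(13) -> b = 8; heap: [0-7 ALLOC][8-20 ALLOC][21-60 FREE]
Op 3: free(b) -> (freed b); heap: [0-7 ALLOC][8-60 FREE]
Op 4: a = realloc(a, 17) -> a = 0; heap: [0-16 ALLOC][17-60 FREE]

Answer: [0-16 ALLOC][17-60 FREE]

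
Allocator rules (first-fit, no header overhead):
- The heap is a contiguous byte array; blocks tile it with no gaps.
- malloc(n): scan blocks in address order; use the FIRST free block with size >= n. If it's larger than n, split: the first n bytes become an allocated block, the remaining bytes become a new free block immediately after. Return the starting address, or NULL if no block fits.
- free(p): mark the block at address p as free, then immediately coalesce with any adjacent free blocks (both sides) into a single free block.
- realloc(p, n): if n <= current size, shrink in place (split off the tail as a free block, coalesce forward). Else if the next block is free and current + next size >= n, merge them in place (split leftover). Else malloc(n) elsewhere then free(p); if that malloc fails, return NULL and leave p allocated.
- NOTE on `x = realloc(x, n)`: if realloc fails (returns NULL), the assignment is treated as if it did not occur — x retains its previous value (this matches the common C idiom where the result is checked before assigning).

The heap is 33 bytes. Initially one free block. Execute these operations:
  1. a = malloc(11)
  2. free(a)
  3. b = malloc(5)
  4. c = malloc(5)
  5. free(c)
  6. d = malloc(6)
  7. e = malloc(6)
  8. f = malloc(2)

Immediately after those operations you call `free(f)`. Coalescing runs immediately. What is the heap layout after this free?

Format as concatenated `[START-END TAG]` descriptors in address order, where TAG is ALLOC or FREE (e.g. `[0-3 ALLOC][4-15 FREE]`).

Answer: [0-4 ALLOC][5-10 ALLOC][11-16 ALLOC][17-32 FREE]

Derivation:
Op 1: a = malloc(11) -> a = 0; heap: [0-10 ALLOC][11-32 FREE]
Op 2: free(a) -> (freed a); heap: [0-32 FREE]
Op 3: b = malloc(5) -> b = 0; heap: [0-4 ALLOC][5-32 FREE]
Op 4: c = malloc(5) -> c = 5; heap: [0-4 ALLOC][5-9 ALLOC][10-32 FREE]
Op 5: free(c) -> (freed c); heap: [0-4 ALLOC][5-32 FREE]
Op 6: d = malloc(6) -> d = 5; heap: [0-4 ALLOC][5-10 ALLOC][11-32 FREE]
Op 7: e = malloc(6) -> e = 11; heap: [0-4 ALLOC][5-10 ALLOC][11-16 ALLOC][17-32 FREE]
Op 8: f = malloc(2) -> f = 17; heap: [0-4 ALLOC][5-10 ALLOC][11-16 ALLOC][17-18 ALLOC][19-32 FREE]
free(f): f = 17 -> block [17-18 ALLOC]; mark free, coalesce with adjacent free neighbors -> [0-4 ALLOC][5-10 ALLOC][11-16 ALLOC][17-32 FREE]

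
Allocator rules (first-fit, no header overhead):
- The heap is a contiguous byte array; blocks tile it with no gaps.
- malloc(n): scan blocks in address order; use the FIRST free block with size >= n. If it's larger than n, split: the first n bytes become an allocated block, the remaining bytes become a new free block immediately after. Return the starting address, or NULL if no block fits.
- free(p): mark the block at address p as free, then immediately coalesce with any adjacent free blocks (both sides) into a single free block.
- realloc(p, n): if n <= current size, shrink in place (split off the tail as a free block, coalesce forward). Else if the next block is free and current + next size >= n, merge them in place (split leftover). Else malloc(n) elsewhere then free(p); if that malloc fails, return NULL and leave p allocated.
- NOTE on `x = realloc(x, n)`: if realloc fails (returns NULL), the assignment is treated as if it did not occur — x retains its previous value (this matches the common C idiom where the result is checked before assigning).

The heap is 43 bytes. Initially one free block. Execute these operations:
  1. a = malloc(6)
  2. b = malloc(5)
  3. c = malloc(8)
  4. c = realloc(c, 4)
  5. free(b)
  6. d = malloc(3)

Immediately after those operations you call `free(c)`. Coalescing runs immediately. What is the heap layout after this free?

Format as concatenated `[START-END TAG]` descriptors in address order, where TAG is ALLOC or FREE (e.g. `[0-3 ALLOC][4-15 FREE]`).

Op 1: a = malloc(6) -> a = 0; heap: [0-5 ALLOC][6-42 FREE]
Op 2: b = malloc(5) -> b = 6; heap: [0-5 ALLOC][6-10 ALLOC][11-42 FREE]
Op 3: c = malloc(8) -> c = 11; heap: [0-5 ALLOC][6-10 ALLOC][11-18 ALLOC][19-42 FREE]
Op 4: c = realloc(c, 4) -> c = 11; heap: [0-5 ALLOC][6-10 ALLOC][11-14 ALLOC][15-42 FREE]
Op 5: free(b) -> (freed b); heap: [0-5 ALLOC][6-10 FREE][11-14 ALLOC][15-42 FREE]
Op 6: d = malloc(3) -> d = 6; heap: [0-5 ALLOC][6-8 ALLOC][9-10 FREE][11-14 ALLOC][15-42 FREE]
free(c): c = 11 -> block [11-14 ALLOC]; mark free, coalesce with adjacent free neighbors -> [0-5 ALLOC][6-8 ALLOC][9-42 FREE]

Answer: [0-5 ALLOC][6-8 ALLOC][9-42 FREE]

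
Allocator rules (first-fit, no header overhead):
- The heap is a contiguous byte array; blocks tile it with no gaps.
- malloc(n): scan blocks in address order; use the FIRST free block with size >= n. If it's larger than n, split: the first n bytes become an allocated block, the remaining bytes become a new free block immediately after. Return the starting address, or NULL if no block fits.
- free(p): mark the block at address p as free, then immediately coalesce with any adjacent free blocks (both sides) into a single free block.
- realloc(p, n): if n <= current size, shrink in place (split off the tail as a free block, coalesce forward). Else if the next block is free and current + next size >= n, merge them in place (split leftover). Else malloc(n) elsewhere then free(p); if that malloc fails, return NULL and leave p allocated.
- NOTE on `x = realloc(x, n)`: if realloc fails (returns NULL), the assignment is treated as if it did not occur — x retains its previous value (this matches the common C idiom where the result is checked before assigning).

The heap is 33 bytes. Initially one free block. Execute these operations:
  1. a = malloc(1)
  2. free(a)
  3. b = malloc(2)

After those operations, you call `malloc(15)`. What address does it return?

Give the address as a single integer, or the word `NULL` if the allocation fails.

Answer: 2

Derivation:
Op 1: a = malloc(1) -> a = 0; heap: [0-0 ALLOC][1-32 FREE]
Op 2: free(a) -> (freed a); heap: [0-32 FREE]
Op 3: b = malloc(2) -> b = 0; heap: [0-1 ALLOC][2-32 FREE]
malloc(15): first-fit scan over [0-1 ALLOC][2-32 FREE] -> 2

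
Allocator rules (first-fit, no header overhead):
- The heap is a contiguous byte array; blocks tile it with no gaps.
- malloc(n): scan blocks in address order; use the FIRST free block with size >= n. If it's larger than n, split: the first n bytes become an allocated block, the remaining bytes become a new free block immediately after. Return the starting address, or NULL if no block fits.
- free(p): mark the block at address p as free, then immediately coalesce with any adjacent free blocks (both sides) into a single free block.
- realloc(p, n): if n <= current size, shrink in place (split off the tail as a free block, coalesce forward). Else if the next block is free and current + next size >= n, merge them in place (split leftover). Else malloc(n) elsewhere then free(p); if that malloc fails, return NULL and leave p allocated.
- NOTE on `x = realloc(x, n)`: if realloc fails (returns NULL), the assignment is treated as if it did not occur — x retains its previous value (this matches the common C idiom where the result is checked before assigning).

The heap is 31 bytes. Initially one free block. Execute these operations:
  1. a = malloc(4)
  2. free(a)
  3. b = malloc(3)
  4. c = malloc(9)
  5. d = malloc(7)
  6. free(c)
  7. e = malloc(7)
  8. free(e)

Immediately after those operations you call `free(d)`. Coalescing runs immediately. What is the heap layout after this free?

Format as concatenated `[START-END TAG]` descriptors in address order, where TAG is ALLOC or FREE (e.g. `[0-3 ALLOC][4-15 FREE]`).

Op 1: a = malloc(4) -> a = 0; heap: [0-3 ALLOC][4-30 FREE]
Op 2: free(a) -> (freed a); heap: [0-30 FREE]
Op 3: b = malloc(3) -> b = 0; heap: [0-2 ALLOC][3-30 FREE]
Op 4: c = malloc(9) -> c = 3; heap: [0-2 ALLOC][3-11 ALLOC][12-30 FREE]
Op 5: d = malloc(7) -> d = 12; heap: [0-2 ALLOC][3-11 ALLOC][12-18 ALLOC][19-30 FREE]
Op 6: free(c) -> (freed c); heap: [0-2 ALLOC][3-11 FREE][12-18 ALLOC][19-30 FREE]
Op 7: e = malloc(7) -> e = 3; heap: [0-2 ALLOC][3-9 ALLOC][10-11 FREE][12-18 ALLOC][19-30 FREE]
Op 8: free(e) -> (freed e); heap: [0-2 ALLOC][3-11 FREE][12-18 ALLOC][19-30 FREE]
free(d): d = 12 -> block [12-18 ALLOC]; mark free, coalesce with adjacent free neighbors -> [0-2 ALLOC][3-30 FREE]

Answer: [0-2 ALLOC][3-30 FREE]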